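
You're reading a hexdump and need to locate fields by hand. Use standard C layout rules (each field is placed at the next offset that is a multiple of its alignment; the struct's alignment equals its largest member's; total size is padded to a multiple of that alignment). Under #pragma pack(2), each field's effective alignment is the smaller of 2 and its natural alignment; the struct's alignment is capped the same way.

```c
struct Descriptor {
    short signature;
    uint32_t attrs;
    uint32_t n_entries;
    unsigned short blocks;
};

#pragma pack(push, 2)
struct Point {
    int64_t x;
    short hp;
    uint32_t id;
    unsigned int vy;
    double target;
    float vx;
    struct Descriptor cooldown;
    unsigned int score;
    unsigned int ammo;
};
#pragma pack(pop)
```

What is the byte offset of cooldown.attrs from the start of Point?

34

Descriptor: @0: signature [2B, align 2] → 2; +2 pad (align 4); @4: attrs [4B, align 4] → 8; @8: n_entries [4B, align 4] → 12; @12: blocks [2B, align 2] → 14; +2 tail pad (align 4); size 16, align 4
@0: x [8B, align 2] → 8
@8: hp [2B, align 2] → 10
@10: id [4B, align 2] → 14
@14: vy [4B, align 2] → 18
@18: target [8B, align 2] → 26
@26: vx [4B, align 2] → 30
@30: cooldown [16B, align 2] → 46
within Descriptor: attrs at 4
30 + 4 = 34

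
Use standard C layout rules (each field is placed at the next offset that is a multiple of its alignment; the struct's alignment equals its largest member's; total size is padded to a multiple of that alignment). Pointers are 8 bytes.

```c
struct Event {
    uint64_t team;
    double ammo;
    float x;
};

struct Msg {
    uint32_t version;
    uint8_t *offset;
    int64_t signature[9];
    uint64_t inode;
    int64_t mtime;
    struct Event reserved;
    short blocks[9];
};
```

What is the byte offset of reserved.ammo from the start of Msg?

Event: @0: team [8B, align 8] → 8; @8: ammo [8B, align 8] → 16; @16: x [4B, align 4] → 20; +4 tail pad (align 8); size 24, align 8
@0: version [4B, align 4] → 4
+4 pad (align 8)
@8: offset [8B, align 8] → 16
@16: signature [72B, align 8] → 88
@88: inode [8B, align 8] → 96
@96: mtime [8B, align 8] → 104
@104: reserved [24B, align 8] → 128
within Event: ammo at 8
104 + 8 = 112

112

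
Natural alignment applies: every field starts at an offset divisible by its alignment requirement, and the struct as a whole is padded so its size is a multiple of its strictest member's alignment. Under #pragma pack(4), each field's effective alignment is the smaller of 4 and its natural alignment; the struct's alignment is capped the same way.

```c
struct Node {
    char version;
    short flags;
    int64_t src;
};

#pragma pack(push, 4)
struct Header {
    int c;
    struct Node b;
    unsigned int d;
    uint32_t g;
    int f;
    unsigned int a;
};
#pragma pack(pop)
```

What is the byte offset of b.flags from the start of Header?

Node: @0: version [1B, align 1] → 1; +1 pad (align 2); @2: flags [2B, align 2] → 4; +4 pad (align 8); @8: src [8B, align 8] → 16; size 16, align 8
@0: c [4B, align 4] → 4
@4: b [16B, align 4] → 20
within Node: flags at 2
4 + 2 = 6

6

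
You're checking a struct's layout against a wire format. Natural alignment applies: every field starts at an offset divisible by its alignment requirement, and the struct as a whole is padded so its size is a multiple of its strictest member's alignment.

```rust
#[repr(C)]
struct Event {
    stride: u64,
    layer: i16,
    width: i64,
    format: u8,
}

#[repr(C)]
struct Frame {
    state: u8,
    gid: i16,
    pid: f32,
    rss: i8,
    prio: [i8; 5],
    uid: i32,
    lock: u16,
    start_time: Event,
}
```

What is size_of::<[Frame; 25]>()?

1400

Event: @0: stride [8B, align 8] → 8; @8: layer [2B, align 2] → 10; +6 pad (align 8); @16: width [8B, align 8] → 24; @24: format [1B, align 1] → 25; +7 tail pad (align 8); size 32, align 8
@0: state [1B, align 1] → 1
+1 pad (align 2)
@2: gid [2B, align 2] → 4
@4: pid [4B, align 4] → 8
@8: rss [1B, align 1] → 9
@9: prio [5B, align 1] → 14
+2 pad (align 4)
@16: uid [4B, align 4] → 20
@20: lock [2B, align 2] → 22
+2 pad (align 8)
@24: start_time [32B, align 8] → 56
size 56, align 8
array of 25: 25 × 56 = 1400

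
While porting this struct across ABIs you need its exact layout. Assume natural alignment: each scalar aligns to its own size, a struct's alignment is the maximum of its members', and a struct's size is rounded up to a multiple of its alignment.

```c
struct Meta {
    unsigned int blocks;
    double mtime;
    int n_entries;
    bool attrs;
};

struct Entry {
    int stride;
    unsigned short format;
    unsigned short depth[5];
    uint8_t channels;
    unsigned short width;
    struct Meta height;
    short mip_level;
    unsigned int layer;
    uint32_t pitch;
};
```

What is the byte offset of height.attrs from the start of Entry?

44

Meta: @0: blocks [4B, align 4] → 4; +4 pad (align 8); @8: mtime [8B, align 8] → 16; @16: n_entries [4B, align 4] → 20; @20: attrs [1B, align 1] → 21; +3 tail pad (align 8); size 24, align 8
@0: stride [4B, align 4] → 4
@4: format [2B, align 2] → 6
@6: depth [10B, align 2] → 16
@16: channels [1B, align 1] → 17
+1 pad (align 2)
@18: width [2B, align 2] → 20
+4 pad (align 8)
@24: height [24B, align 8] → 48
within Meta: attrs at 20
24 + 20 = 44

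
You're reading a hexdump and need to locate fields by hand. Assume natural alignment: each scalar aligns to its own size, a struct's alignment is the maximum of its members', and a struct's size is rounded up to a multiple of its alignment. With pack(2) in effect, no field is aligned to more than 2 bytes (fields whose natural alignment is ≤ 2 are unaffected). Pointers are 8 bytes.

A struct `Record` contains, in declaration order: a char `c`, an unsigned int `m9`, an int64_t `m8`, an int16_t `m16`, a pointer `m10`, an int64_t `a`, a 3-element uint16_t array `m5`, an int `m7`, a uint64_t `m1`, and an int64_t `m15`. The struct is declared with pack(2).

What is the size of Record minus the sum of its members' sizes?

@0: c [1B, align 1] → 1
+1 pad (align 2)
@2: m9 [4B, align 2] → 6
@6: m8 [8B, align 2] → 14
@14: m16 [2B, align 2] → 16
@16: m10 [8B, align 2] → 24
@24: a [8B, align 2] → 32
@32: m5 [6B, align 2] → 38
@38: m7 [4B, align 2] → 42
@42: m1 [8B, align 2] → 50
@50: m15 [8B, align 2] → 58
size 58, align 2
data bytes 57, size 58 → padding 1

1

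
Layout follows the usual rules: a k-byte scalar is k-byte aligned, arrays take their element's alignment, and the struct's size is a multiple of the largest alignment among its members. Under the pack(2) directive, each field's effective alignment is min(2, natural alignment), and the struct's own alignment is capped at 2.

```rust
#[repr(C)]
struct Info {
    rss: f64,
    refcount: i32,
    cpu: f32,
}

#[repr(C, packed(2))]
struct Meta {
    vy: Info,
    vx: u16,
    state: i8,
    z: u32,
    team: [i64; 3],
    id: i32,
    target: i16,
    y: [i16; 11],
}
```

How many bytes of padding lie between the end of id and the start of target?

0

Info: @0: rss [8B, align 8] → 8; @8: refcount [4B, align 4] → 12; @12: cpu [4B, align 4] → 16; size 16, align 8
@0: vy [16B, align 2] → 16
@16: vx [2B, align 2] → 18
@18: state [1B, align 1] → 19
+1 pad (align 2)
@20: z [4B, align 2] → 24
@24: team [24B, align 2] → 48
@48: id [4B, align 2] → 52
@52: target [2B, align 2] → 54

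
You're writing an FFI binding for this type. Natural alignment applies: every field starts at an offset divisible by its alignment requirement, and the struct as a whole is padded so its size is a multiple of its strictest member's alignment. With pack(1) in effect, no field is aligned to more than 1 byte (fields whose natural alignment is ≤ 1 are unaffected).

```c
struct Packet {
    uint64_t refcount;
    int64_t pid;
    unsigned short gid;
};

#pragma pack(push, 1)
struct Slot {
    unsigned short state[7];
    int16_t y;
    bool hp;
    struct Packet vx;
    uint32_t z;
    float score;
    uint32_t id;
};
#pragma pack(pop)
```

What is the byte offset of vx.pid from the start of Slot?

25

Packet: @0: refcount [8B, align 8] → 8; @8: pid [8B, align 8] → 16; @16: gid [2B, align 2] → 18; +6 tail pad (align 8); size 24, align 8
@0: state [14B, align 1] → 14
@14: y [2B, align 1] → 16
@16: hp [1B, align 1] → 17
@17: vx [24B, align 1] → 41
within Packet: pid at 8
17 + 8 = 25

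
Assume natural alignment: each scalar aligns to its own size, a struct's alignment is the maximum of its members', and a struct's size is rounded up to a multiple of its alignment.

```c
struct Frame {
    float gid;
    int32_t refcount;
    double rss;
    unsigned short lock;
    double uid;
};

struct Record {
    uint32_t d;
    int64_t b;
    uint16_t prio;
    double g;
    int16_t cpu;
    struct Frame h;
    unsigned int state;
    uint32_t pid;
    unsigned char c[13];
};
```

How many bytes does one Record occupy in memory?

Frame: 0..4  gid  (4B, 4-aligned); 4..8  refcount  (4B, 4-aligned); 8..16  rss  (8B, 8-aligned); 16..18  lock  (2B, 2-aligned); 18..24  -- padding (6B); 24..32  uid  (8B, 8-aligned); sizeof = 32, alignof = 8
0..4  d  (4B, 4-aligned)
4..8  -- padding (4B)
8..16  b  (8B, 8-aligned)
16..18  prio  (2B, 2-aligned)
18..24  -- padding (6B)
24..32  g  (8B, 8-aligned)
32..34  cpu  (2B, 2-aligned)
34..40  -- padding (6B)
40..72  h  (32B, 8-aligned)
72..76  state  (4B, 4-aligned)
76..80  pid  (4B, 4-aligned)
80..93  c  (13B, 1-aligned)
93..96  -- tail padding (3B)
sizeof = 96, alignof = 8

96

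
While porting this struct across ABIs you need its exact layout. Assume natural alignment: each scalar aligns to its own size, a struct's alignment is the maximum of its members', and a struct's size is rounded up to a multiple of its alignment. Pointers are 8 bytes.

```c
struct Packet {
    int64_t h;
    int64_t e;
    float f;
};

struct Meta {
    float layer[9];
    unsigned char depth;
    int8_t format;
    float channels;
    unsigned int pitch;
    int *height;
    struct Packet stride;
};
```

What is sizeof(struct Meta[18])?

Packet: 0..8  h  (8B, 8-aligned); 8..16  e  (8B, 8-aligned); 16..20  f  (4B, 4-aligned); 20..24  -- tail padding (4B); sizeof = 24, alignof = 8
0..36  layer  (36B, 4-aligned)
36..37  depth  (1B, 1-aligned)
37..38  format  (1B, 1-aligned)
38..40  -- padding (2B)
40..44  channels  (4B, 4-aligned)
44..48  pitch  (4B, 4-aligned)
48..56  height  (8B, 8-aligned)
56..80  stride  (24B, 8-aligned)
sizeof = 80, alignof = 8
array of 18: 18 × 80 = 1440

1440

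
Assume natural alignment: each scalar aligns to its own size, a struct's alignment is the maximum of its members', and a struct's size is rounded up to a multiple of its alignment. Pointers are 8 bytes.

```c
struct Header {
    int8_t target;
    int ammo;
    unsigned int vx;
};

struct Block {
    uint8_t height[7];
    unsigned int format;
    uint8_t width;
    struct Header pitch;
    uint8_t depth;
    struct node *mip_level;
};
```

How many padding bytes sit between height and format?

Header: @0: target [1B, align 1] → 1; +3 pad (align 4); @4: ammo [4B, align 4] → 8; @8: vx [4B, align 4] → 12; size 12, align 4
@0: height [7B, align 1] → 7
+1 pad (align 4)
@8: format [4B, align 4] → 12

1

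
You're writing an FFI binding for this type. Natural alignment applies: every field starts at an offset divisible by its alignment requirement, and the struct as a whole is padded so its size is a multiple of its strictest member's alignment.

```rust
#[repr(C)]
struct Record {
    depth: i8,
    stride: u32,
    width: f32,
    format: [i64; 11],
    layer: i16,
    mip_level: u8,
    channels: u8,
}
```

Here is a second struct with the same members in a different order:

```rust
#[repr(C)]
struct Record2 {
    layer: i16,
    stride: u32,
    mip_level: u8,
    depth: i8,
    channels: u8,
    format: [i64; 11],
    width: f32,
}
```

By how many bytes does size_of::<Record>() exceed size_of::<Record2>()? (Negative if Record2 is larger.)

0

depth at 0 (size 1, align 1) → ends 1
pad 3 to align 4 for stride
stride at 4 (size 4, align 4) → ends 8
width at 8 (size 4, align 4) → ends 12
pad 4 to align 8 for format
format at 16 (size 88, align 8) → ends 104
layer at 104 (size 2, align 2) → ends 106
mip_level at 106 (size 1, align 1) → ends 107
channels at 107 (size 1, align 1) → ends 108
tail pad 4 to reach multiple of 8
total 112 bytes, alignment 8
— Record2 —
layer at 0 (size 2, align 2) → ends 2
pad 2 to align 4 for stride
stride at 4 (size 4, align 4) → ends 8
mip_level at 8 (size 1, align 1) → ends 9
depth at 9 (size 1, align 1) → ends 10
channels at 10 (size 1, align 1) → ends 11
pad 5 to align 8 for format
format at 16 (size 88, align 8) → ends 104
width at 104 (size 4, align 4) → ends 108
tail pad 4 to reach multiple of 8
total 112 bytes, alignment 8
112 − 112 = 0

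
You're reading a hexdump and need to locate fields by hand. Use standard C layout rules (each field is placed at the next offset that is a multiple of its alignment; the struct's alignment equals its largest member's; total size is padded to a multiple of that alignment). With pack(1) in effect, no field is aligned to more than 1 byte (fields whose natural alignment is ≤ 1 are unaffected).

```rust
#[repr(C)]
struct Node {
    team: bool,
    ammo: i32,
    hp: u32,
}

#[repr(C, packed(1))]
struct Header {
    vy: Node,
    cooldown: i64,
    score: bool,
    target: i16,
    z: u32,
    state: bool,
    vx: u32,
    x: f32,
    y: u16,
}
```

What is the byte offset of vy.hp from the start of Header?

Node: team at 0 (size 1, align 1) → ends 1; pad 3 to align 4 for ammo; ammo at 4 (size 4, align 4) → ends 8; hp at 8 (size 4, align 4) → ends 12; total 12 bytes, alignment 4
vy at 0 (size 12, align 1) → ends 12
within Node: hp at 8
0 + 8 = 8

8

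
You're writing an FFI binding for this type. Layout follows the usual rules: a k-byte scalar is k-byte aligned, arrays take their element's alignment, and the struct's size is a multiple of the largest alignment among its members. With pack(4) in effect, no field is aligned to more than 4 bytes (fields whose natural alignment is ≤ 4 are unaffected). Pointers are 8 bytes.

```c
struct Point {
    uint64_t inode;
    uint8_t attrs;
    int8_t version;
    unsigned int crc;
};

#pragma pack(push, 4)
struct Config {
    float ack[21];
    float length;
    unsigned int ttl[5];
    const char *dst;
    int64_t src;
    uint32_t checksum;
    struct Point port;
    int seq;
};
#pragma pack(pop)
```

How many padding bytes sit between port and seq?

Point: inode at 0 (size 8, align 8) → ends 8; attrs at 8 (size 1, align 1) → ends 9; version at 9 (size 1, align 1) → ends 10; pad 2 to align 4 for crc; crc at 12 (size 4, align 4) → ends 16; total 16 bytes, alignment 8
ack at 0 (size 84, align 4) → ends 84
length at 84 (size 4, align 4) → ends 88
ttl at 88 (size 20, align 4) → ends 108
dst at 108 (size 8, align 4) → ends 116
src at 116 (size 8, align 4) → ends 124
checksum at 124 (size 4, align 4) → ends 128
port at 128 (size 16, align 4) → ends 144
seq at 144 (size 4, align 4) → ends 148

0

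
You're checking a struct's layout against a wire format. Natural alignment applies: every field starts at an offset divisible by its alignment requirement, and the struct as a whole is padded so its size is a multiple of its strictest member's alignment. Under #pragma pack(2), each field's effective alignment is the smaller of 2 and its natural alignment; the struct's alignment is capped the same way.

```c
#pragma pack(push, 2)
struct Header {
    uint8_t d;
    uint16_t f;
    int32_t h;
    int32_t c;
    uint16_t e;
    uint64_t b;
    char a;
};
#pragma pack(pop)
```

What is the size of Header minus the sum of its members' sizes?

2

@0: d [1B, align 1] → 1
+1 pad (align 2)
@2: f [2B, align 2] → 4
@4: h [4B, align 2] → 8
@8: c [4B, align 2] → 12
@12: e [2B, align 2] → 14
@14: b [8B, align 2] → 22
@22: a [1B, align 1] → 23
+1 tail pad (align 2)
size 24, align 2
data bytes 22, size 24 → padding 2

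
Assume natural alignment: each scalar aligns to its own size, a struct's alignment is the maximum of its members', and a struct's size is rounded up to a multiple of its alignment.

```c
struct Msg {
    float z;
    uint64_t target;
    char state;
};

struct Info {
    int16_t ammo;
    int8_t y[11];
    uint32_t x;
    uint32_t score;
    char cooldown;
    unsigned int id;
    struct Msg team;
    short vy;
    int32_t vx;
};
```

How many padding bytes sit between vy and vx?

Msg: 0..4  z  (4B, 4-aligned); 4..8  -- padding (4B); 8..16  target  (8B, 8-aligned); 16..17  state  (1B, 1-aligned); 17..24  -- tail padding (7B); sizeof = 24, alignof = 8
0..2  ammo  (2B, 2-aligned)
2..13  y  (11B, 1-aligned)
13..16  -- padding (3B)
16..20  x  (4B, 4-aligned)
20..24  score  (4B, 4-aligned)
24..25  cooldown  (1B, 1-aligned)
25..28  -- padding (3B)
28..32  id  (4B, 4-aligned)
32..56  team  (24B, 8-aligned)
56..58  vy  (2B, 2-aligned)
58..60  -- padding (2B)
60..64  vx  (4B, 4-aligned)

2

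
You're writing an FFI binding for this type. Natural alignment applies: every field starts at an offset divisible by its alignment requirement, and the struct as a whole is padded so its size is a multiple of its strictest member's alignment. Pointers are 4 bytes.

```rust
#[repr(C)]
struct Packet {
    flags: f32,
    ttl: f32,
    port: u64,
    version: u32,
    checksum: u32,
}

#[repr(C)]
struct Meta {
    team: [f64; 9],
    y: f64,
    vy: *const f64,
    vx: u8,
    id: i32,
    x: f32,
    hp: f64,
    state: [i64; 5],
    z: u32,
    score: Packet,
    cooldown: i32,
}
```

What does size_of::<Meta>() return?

184 bytes

Packet: flags at 0 (size 4, align 4) → ends 4; ttl at 4 (size 4, align 4) → ends 8; port at 8 (size 8, align 8) → ends 16; version at 16 (size 4, align 4) → ends 20; checksum at 20 (size 4, align 4) → ends 24; total 24 bytes, alignment 8
team at 0 (size 72, align 8) → ends 72
y at 72 (size 8, align 8) → ends 80
vy at 80 (size 4, align 4) → ends 84
vx at 84 (size 1, align 1) → ends 85
pad 3 to align 4 for id
id at 88 (size 4, align 4) → ends 92
x at 92 (size 4, align 4) → ends 96
hp at 96 (size 8, align 8) → ends 104
state at 104 (size 40, align 8) → ends 144
z at 144 (size 4, align 4) → ends 148
pad 4 to align 8 for score
score at 152 (size 24, align 8) → ends 176
cooldown at 176 (size 4, align 4) → ends 180
tail pad 4 to reach multiple of 8
total 184 bytes, alignment 8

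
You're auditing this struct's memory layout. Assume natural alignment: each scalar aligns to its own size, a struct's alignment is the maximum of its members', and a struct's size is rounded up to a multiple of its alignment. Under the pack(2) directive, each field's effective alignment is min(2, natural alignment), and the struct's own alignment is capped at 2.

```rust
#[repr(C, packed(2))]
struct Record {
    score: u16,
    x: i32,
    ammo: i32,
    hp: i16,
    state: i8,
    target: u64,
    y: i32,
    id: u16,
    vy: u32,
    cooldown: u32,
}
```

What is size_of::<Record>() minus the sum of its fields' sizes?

0..2  score  (2B, 2-aligned)
2..6  x  (4B, 2-aligned)
6..10  ammo  (4B, 2-aligned)
10..12  hp  (2B, 2-aligned)
12..13  state  (1B, 1-aligned)
13..14  -- padding (1B)
14..22  target  (8B, 2-aligned)
22..26  y  (4B, 2-aligned)
26..28  id  (2B, 2-aligned)
28..32  vy  (4B, 2-aligned)
32..36  cooldown  (4B, 2-aligned)
sizeof = 36, alignof = 2
data bytes 35, size 36 → padding 1

1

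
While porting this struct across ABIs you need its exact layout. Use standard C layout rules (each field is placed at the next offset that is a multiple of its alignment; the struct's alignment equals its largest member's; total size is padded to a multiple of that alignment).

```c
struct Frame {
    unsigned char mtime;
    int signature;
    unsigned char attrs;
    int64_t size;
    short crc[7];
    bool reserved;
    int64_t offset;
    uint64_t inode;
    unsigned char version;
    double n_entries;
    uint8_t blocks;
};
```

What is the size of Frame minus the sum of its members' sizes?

@0: mtime [1B, align 1] → 1
+3 pad (align 4)
@4: signature [4B, align 4] → 8
@8: attrs [1B, align 1] → 9
+7 pad (align 8)
@16: size [8B, align 8] → 24
@24: crc [14B, align 2] → 38
@38: reserved [1B, align 1] → 39
+1 pad (align 8)
@40: offset [8B, align 8] → 48
@48: inode [8B, align 8] → 56
@56: version [1B, align 1] → 57
+7 pad (align 8)
@64: n_entries [8B, align 8] → 72
@72: blocks [1B, align 1] → 73
+7 tail pad (align 8)
size 80, align 8
data bytes 55, size 80 → padding 25

25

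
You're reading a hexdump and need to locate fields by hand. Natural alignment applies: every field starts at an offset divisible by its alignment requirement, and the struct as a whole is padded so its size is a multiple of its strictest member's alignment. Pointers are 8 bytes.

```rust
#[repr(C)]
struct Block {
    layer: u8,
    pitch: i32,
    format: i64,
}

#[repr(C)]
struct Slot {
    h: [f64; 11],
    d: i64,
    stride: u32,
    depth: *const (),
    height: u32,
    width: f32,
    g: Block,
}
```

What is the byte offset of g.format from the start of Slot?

128

Block: layer at 0 (size 1, align 1) → ends 1; pad 3 to align 4 for pitch; pitch at 4 (size 4, align 4) → ends 8; format at 8 (size 8, align 8) → ends 16; total 16 bytes, alignment 8
h at 0 (size 88, align 8) → ends 88
d at 88 (size 8, align 8) → ends 96
stride at 96 (size 4, align 4) → ends 100
pad 4 to align 8 for depth
depth at 104 (size 8, align 8) → ends 112
height at 112 (size 4, align 4) → ends 116
width at 116 (size 4, align 4) → ends 120
g at 120 (size 16, align 8) → ends 136
within Block: format at 8
120 + 8 = 128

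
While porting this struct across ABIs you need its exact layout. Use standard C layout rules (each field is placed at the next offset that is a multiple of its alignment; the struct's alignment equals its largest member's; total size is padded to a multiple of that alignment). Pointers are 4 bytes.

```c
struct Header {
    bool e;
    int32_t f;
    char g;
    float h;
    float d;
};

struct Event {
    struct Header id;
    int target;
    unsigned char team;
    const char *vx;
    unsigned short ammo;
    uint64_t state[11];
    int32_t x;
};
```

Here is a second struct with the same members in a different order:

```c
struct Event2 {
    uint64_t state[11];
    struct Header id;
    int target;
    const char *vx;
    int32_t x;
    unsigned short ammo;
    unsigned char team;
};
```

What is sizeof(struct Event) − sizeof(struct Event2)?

8

Header: 0..1  e  (1B, 1-aligned); 1..4  -- padding (3B); 4..8  f  (4B, 4-aligned); 8..9  g  (1B, 1-aligned); 9..12  -- padding (3B); 12..16  h  (4B, 4-aligned); 16..20  d  (4B, 4-aligned); sizeof = 20, alignof = 4
0..20  id  (20B, 4-aligned)
20..24  target  (4B, 4-aligned)
24..25  team  (1B, 1-aligned)
25..28  -- padding (3B)
28..32  vx  (4B, 4-aligned)
32..34  ammo  (2B, 2-aligned)
34..40  -- padding (6B)
40..128  state  (88B, 8-aligned)
128..132  x  (4B, 4-aligned)
132..136  -- tail padding (4B)
sizeof = 136, alignof = 8
— Event2 —
0..88  state  (88B, 8-aligned)
88..108  id  (20B, 4-aligned)
108..112  target  (4B, 4-aligned)
112..116  vx  (4B, 4-aligned)
116..120  x  (4B, 4-aligned)
120..122  ammo  (2B, 2-aligned)
122..123  team  (1B, 1-aligned)
123..128  -- tail padding (5B)
sizeof = 128, alignof = 8
136 − 128 = 8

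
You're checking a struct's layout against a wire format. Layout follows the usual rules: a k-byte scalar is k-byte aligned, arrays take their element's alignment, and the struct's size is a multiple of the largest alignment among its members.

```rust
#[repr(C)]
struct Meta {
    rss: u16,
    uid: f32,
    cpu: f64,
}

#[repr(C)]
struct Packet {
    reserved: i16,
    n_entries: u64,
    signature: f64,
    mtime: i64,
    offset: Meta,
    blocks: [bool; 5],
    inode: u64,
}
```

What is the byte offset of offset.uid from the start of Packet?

Meta: 0..2  rss  (2B, 2-aligned); 2..4  -- padding (2B); 4..8  uid  (4B, 4-aligned); 8..16  cpu  (8B, 8-aligned); sizeof = 16, alignof = 8
0..2  reserved  (2B, 2-aligned)
2..8  -- padding (6B)
8..16  n_entries  (8B, 8-aligned)
16..24  signature  (8B, 8-aligned)
24..32  mtime  (8B, 8-aligned)
32..48  offset  (16B, 8-aligned)
within Meta: uid at 4
32 + 4 = 36

36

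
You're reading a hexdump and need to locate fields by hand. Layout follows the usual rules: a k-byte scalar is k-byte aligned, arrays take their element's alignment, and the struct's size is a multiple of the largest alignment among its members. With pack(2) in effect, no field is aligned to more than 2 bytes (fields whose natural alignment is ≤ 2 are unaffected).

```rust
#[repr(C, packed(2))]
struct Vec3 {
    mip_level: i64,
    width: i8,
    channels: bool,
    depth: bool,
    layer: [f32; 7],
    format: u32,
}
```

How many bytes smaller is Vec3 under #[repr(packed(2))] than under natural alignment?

natural layout:
  @0: mip_level [8B, align 8] → 8
  @8: width [1B, align 1] → 9
  @9: channels [1B, align 1] → 10
  @10: depth [1B, align 1] → 11
  +1 pad (align 4)
  @12: layer [28B, align 4] → 40
  @40: format [4B, align 4] → 44
  +4 tail pad (align 8)
  size 48, align 8
packed(2) layout:
  @0: mip_level [8B, align 2] → 8
  @8: width [1B, align 1] → 9
  @9: channels [1B, align 1] → 10
  @10: depth [1B, align 1] → 11
  +1 pad (align 2)
  @12: layer [28B, align 2] → 40
  @40: format [4B, align 2] → 44
  size 44, align 2
48 − 44 = 4

4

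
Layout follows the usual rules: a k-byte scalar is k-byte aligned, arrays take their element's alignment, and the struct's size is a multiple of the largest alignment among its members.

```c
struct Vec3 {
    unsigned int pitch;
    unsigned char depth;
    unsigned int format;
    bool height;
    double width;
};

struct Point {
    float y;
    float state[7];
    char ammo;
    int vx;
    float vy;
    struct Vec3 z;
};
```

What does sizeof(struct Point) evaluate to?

Vec3: pitch at 0 (size 4, align 4) → ends 4; depth at 4 (size 1, align 1) → ends 5; pad 3 to align 4 for format; format at 8 (size 4, align 4) → ends 12; height at 12 (size 1, align 1) → ends 13; pad 3 to align 8 for width; width at 16 (size 8, align 8) → ends 24; total 24 bytes, alignment 8
y at 0 (size 4, align 4) → ends 4
state at 4 (size 28, align 4) → ends 32
ammo at 32 (size 1, align 1) → ends 33
pad 3 to align 4 for vx
vx at 36 (size 4, align 4) → ends 40
vy at 40 (size 4, align 4) → ends 44
pad 4 to align 8 for z
z at 48 (size 24, align 8) → ends 72
total 72 bytes, alignment 8

72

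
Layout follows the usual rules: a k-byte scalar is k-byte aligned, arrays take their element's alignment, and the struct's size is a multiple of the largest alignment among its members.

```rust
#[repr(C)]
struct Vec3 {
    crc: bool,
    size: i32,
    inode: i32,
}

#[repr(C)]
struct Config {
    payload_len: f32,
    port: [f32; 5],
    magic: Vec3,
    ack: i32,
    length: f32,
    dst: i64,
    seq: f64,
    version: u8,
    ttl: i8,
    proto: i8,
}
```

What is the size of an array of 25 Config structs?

Vec3: 0..1  crc  (1B, 1-aligned); 1..4  -- padding (3B); 4..8  size  (4B, 4-aligned); 8..12  inode  (4B, 4-aligned); sizeof = 12, alignof = 4
0..4  payload_len  (4B, 4-aligned)
4..24  port  (20B, 4-aligned)
24..36  magic  (12B, 4-aligned)
36..40  ack  (4B, 4-aligned)
40..44  length  (4B, 4-aligned)
44..48  -- padding (4B)
48..56  dst  (8B, 8-aligned)
56..64  seq  (8B, 8-aligned)
64..65  version  (1B, 1-aligned)
65..66  ttl  (1B, 1-aligned)
66..67  proto  (1B, 1-aligned)
67..72  -- tail padding (5B)
sizeof = 72, alignof = 8
array of 25: 25 × 72 = 1800

1800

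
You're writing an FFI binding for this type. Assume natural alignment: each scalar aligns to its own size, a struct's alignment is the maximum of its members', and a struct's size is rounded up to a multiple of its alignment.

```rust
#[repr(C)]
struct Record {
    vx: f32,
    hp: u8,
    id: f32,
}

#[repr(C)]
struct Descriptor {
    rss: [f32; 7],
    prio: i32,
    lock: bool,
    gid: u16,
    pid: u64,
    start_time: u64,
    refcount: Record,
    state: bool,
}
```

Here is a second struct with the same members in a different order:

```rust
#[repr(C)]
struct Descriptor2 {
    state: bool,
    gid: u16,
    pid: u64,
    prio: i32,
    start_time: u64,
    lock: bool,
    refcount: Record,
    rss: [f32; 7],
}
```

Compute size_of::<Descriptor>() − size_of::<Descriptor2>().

Record: vx at 0 (size 4, align 4) → ends 4; hp at 4 (size 1, align 1) → ends 5; pad 3 to align 4 for id; id at 8 (size 4, align 4) → ends 12; total 12 bytes, alignment 4
rss at 0 (size 28, align 4) → ends 28
prio at 28 (size 4, align 4) → ends 32
lock at 32 (size 1, align 1) → ends 33
pad 1 to align 2 for gid
gid at 34 (size 2, align 2) → ends 36
pad 4 to align 8 for pid
pid at 40 (size 8, align 8) → ends 48
start_time at 48 (size 8, align 8) → ends 56
refcount at 56 (size 12, align 4) → ends 68
state at 68 (size 1, align 1) → ends 69
tail pad 3 to reach multiple of 8
total 72 bytes, alignment 8
— Descriptor2 —
state at 0 (size 1, align 1) → ends 1
pad 1 to align 2 for gid
gid at 2 (size 2, align 2) → ends 4
pad 4 to align 8 for pid
pid at 8 (size 8, align 8) → ends 16
prio at 16 (size 4, align 4) → ends 20
pad 4 to align 8 for start_time
start_time at 24 (size 8, align 8) → ends 32
lock at 32 (size 1, align 1) → ends 33
pad 3 to align 4 for refcount
refcount at 36 (size 12, align 4) → ends 48
rss at 48 (size 28, align 4) → ends 76
tail pad 4 to reach multiple of 8
total 80 bytes, alignment 8
72 − 80 = -8

-8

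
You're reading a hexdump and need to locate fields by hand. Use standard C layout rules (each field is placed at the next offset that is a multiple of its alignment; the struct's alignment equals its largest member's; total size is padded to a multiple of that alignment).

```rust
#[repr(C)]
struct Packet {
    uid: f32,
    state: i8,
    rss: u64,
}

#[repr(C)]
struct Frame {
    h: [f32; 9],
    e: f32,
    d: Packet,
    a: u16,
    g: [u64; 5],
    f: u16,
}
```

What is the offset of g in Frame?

64

Packet: 0..4  uid  (4B, 4-aligned); 4..5  state  (1B, 1-aligned); 5..8  -- padding (3B); 8..16  rss  (8B, 8-aligned); sizeof = 16, alignof = 8
0..36  h  (36B, 4-aligned)
36..40  e  (4B, 4-aligned)
40..56  d  (16B, 8-aligned)
56..58  a  (2B, 2-aligned)
58..64  -- padding (6B)
64..104  g  (40B, 8-aligned)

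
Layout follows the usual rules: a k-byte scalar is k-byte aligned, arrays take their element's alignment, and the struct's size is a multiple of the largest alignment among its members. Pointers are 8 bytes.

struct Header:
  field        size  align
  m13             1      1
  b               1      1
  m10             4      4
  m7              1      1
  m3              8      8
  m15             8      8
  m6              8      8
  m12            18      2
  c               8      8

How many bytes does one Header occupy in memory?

m13 at 0 (size 1, align 1) → ends 1
b at 1 (size 1, align 1) → ends 2
pad 2 to align 4 for m10
m10 at 4 (size 4, align 4) → ends 8
m7 at 8 (size 1, align 1) → ends 9
pad 7 to align 8 for m3
m3 at 16 (size 8, align 8) → ends 24
m15 at 24 (size 8, align 8) → ends 32
m6 at 32 (size 8, align 8) → ends 40
m12 at 40 (size 18, align 2) → ends 58
pad 6 to align 8 for c
c at 64 (size 8, align 8) → ends 72
total 72 bytes, alignment 8

72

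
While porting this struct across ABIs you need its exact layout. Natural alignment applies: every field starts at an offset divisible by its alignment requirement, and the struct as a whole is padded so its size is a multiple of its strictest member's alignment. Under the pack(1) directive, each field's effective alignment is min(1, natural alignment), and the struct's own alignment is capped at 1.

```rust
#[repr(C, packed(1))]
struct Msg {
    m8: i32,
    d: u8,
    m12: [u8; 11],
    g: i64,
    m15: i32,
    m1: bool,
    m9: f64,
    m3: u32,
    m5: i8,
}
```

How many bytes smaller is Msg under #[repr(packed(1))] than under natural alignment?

6

natural layout:
  m8 at 0 (size 4, align 4) → ends 4
  d at 4 (size 1, align 1) → ends 5
  m12 at 5 (size 11, align 1) → ends 16
  g at 16 (size 8, align 8) → ends 24
  m15 at 24 (size 4, align 4) → ends 28
  m1 at 28 (size 1, align 1) → ends 29
  pad 3 to align 8 for m9
  m9 at 32 (size 8, align 8) → ends 40
  m3 at 40 (size 4, align 4) → ends 44
  m5 at 44 (size 1, align 1) → ends 45
  tail pad 3 to reach multiple of 8
  total 48 bytes, alignment 8
packed(1) layout:
  m8 at 0 (size 4, align 1) → ends 4
  d at 4 (size 1, align 1) → ends 5
  m12 at 5 (size 11, align 1) → ends 16
  g at 16 (size 8, align 1) → ends 24
  m15 at 24 (size 4, align 1) → ends 28
  m1 at 28 (size 1, align 1) → ends 29
  m9 at 29 (size 8, align 1) → ends 37
  m3 at 37 (size 4, align 1) → ends 41
  m5 at 41 (size 1, align 1) → ends 42
  total 42 bytes, alignment 1
48 − 42 = 6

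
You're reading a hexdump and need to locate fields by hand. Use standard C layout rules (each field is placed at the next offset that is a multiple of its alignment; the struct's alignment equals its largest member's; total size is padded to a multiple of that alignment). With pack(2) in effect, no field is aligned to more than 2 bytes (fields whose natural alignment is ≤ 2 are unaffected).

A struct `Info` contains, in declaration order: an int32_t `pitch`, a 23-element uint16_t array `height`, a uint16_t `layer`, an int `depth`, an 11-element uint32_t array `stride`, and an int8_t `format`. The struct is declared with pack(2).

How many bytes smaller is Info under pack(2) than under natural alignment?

2

natural layout:
  @0: pitch [4B, align 4] → 4
  @4: height [46B, align 2] → 50
  @50: layer [2B, align 2] → 52
  @52: depth [4B, align 4] → 56
  @56: stride [44B, align 4] → 100
  @100: format [1B, align 1] → 101
  +3 tail pad (align 4)
  size 104, align 4
packed(2) layout:
  @0: pitch [4B, align 2] → 4
  @4: height [46B, align 2] → 50
  @50: layer [2B, align 2] → 52
  @52: depth [4B, align 2] → 56
  @56: stride [44B, align 2] → 100
  @100: format [1B, align 1] → 101
  +1 tail pad (align 2)
  size 102, align 2
104 − 102 = 2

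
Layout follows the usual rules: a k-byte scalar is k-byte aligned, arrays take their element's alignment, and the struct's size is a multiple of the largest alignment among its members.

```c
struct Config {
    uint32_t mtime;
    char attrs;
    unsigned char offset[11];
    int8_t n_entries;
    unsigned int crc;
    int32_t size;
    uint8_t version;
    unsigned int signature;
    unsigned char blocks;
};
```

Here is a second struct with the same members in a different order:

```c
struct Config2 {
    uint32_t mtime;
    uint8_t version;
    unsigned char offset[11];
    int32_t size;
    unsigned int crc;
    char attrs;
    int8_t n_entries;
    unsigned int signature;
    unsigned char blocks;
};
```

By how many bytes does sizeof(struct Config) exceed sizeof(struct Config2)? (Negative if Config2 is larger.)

4

mtime at 0 (size 4, align 4) → ends 4
attrs at 4 (size 1, align 1) → ends 5
offset at 5 (size 11, align 1) → ends 16
n_entries at 16 (size 1, align 1) → ends 17
pad 3 to align 4 for crc
crc at 20 (size 4, align 4) → ends 24
size at 24 (size 4, align 4) → ends 28
version at 28 (size 1, align 1) → ends 29
pad 3 to align 4 for signature
signature at 32 (size 4, align 4) → ends 36
blocks at 36 (size 1, align 1) → ends 37
tail pad 3 to reach multiple of 4
total 40 bytes, alignment 4
— Config2 —
mtime at 0 (size 4, align 4) → ends 4
version at 4 (size 1, align 1) → ends 5
offset at 5 (size 11, align 1) → ends 16
size at 16 (size 4, align 4) → ends 20
crc at 20 (size 4, align 4) → ends 24
attrs at 24 (size 1, align 1) → ends 25
n_entries at 25 (size 1, align 1) → ends 26
pad 2 to align 4 for signature
signature at 28 (size 4, align 4) → ends 32
blocks at 32 (size 1, align 1) → ends 33
tail pad 3 to reach multiple of 4
total 36 bytes, alignment 4
40 − 36 = 4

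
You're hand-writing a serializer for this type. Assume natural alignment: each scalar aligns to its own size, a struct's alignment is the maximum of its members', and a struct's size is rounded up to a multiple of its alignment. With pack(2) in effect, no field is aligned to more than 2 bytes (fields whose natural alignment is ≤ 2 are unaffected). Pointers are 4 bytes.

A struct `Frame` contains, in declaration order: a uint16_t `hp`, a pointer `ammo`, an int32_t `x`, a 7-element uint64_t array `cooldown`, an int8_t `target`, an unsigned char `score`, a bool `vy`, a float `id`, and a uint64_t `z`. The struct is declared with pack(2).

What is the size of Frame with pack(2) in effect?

82

@0: hp [2B, align 2] → 2
@2: ammo [4B, align 2] → 6
@6: x [4B, align 2] → 10
@10: cooldown [56B, align 2] → 66
@66: target [1B, align 1] → 67
@67: score [1B, align 1] → 68
@68: vy [1B, align 1] → 69
+1 pad (align 2)
@70: id [4B, align 2] → 74
@74: z [8B, align 2] → 82
size 82, align 2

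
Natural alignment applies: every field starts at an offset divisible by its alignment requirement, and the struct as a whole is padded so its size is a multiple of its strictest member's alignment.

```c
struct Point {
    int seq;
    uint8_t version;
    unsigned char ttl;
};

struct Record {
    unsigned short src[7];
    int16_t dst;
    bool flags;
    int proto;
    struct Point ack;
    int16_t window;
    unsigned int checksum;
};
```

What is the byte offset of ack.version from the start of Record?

28

Point: seq at 0 (size 4, align 4) → ends 4; version at 4 (size 1, align 1) → ends 5; ttl at 5 (size 1, align 1) → ends 6; tail pad 2 to reach multiple of 4; total 8 bytes, alignment 4
src at 0 (size 14, align 2) → ends 14
dst at 14 (size 2, align 2) → ends 16
flags at 16 (size 1, align 1) → ends 17
pad 3 to align 4 for proto
proto at 20 (size 4, align 4) → ends 24
ack at 24 (size 8, align 4) → ends 32
within Point: version at 4
24 + 4 = 28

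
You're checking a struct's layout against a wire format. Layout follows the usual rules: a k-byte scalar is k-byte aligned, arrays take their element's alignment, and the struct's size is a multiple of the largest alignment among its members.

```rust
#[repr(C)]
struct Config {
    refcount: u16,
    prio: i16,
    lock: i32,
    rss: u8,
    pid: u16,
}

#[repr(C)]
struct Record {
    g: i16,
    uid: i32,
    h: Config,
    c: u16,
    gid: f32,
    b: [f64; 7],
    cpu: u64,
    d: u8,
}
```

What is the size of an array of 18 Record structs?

1872

Config: refcount at 0 (size 2, align 2) → ends 2; prio at 2 (size 2, align 2) → ends 4; lock at 4 (size 4, align 4) → ends 8; rss at 8 (size 1, align 1) → ends 9; pad 1 to align 2 for pid; pid at 10 (size 2, align 2) → ends 12; total 12 bytes, alignment 4
g at 0 (size 2, align 2) → ends 2
pad 2 to align 4 for uid
uid at 4 (size 4, align 4) → ends 8
h at 8 (size 12, align 4) → ends 20
c at 20 (size 2, align 2) → ends 22
pad 2 to align 4 for gid
gid at 24 (size 4, align 4) → ends 28
pad 4 to align 8 for b
b at 32 (size 56, align 8) → ends 88
cpu at 88 (size 8, align 8) → ends 96
d at 96 (size 1, align 1) → ends 97
tail pad 7 to reach multiple of 8
total 104 bytes, alignment 8
array of 18: 18 × 104 = 1872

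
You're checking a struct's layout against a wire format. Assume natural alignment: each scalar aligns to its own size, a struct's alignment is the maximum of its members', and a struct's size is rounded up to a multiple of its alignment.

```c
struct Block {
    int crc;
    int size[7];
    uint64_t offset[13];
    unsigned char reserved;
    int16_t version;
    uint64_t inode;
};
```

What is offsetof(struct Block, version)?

138

crc at 0 (size 4, align 4) → ends 4
size at 4 (size 28, align 4) → ends 32
offset at 32 (size 104, align 8) → ends 136
reserved at 136 (size 1, align 1) → ends 137
pad 1 to align 2 for version
version at 138 (size 2, align 2) → ends 140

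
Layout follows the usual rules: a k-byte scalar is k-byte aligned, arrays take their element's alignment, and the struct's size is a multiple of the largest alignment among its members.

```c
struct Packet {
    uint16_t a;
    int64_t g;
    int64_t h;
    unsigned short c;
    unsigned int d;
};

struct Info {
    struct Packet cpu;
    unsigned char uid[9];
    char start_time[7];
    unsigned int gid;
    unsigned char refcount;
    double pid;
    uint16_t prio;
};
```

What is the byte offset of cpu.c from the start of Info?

Packet: @0: a [2B, align 2] → 2; +6 pad (align 8); @8: g [8B, align 8] → 16; @16: h [8B, align 8] → 24; @24: c [2B, align 2] → 26; +2 pad (align 4); @28: d [4B, align 4] → 32; size 32, align 8
@0: cpu [32B, align 8] → 32
within Packet: c at 24
0 + 24 = 24

24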